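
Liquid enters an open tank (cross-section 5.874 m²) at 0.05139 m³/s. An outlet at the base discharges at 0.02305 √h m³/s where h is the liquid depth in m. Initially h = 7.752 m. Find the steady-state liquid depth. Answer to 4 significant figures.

Mass balance (ρ constant): A dh/dt = Q_in − 0.02305 √h. At steady state dh/dt = 0:
Q_in = 0.02305 √h_ss ⇒ √h_ss = 0.05139/0.02305 = 2.22950.
h_ss = 2.22950² = 4.97068 m. (Since h₀ = 7.752 m > h_ss, the level will fall toward this value.)

4.971 m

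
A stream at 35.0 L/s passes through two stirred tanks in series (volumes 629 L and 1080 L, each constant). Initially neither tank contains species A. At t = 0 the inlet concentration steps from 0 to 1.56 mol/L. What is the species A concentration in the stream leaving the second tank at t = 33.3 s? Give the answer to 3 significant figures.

0.631 mol/L

Time constants: τᵢ = Vᵢ/Q for each well-mixed tank.
τ₁ = 629/35.0 = 17.971 s; τ₂ = 1080/35.0 = 30.857 s.
Solving the cascade with C₁(0)=C₂(0)=0 gives C₂(t) = C_in[1 − (τ₁ e^(−t/τ₁) − τ₂ e^(−t/τ₂))/(τ₁ − τ₂)].
At t = 33.3: e^(−t/τ₁) = 0.15678, e^(−t/τ₂) = 0.33988.
C₂ = 1.56·[1 − (17.971·0.15678 − 30.857·0.33988)/(-12.886)] = 1.56·0.40475 = 0.63141 mol/L.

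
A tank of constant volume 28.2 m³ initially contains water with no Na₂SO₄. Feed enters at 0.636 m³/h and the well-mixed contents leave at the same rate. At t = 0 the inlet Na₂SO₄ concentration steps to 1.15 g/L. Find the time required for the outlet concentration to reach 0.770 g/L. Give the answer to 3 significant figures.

Species balance: V dC/dt = Q(C_in − C) ⇒ τ = V/Q = 44.340 h.
C(t) = C_in + (C₀ − C_in) e^(−t/τ). Set C = 0.770 and solve for t:
e^(−t/τ) = (C − C_in)/(C₀ − C_in) = (0.770 − 1.15)/(0 − 1.15) = 0.33043
t = −τ ln(…) = 44.340 × 1.1073 = 49.099 h.

49.1 h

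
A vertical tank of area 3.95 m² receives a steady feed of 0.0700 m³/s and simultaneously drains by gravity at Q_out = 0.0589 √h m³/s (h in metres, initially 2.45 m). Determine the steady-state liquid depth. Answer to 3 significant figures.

1.41 m

Level balance: A dh/dt = 0.0700 − 0.0589 √h. Setting dh/dt = 0:
Q_in = 0.0589 √h_ss ⇒ √h_ss = 0.0700/0.0589 = 1.1885.
h_ss = 1.1885² = 1.4124 m. (Since h₀ = 2.45 m > h_ss, the level will fall toward this value.)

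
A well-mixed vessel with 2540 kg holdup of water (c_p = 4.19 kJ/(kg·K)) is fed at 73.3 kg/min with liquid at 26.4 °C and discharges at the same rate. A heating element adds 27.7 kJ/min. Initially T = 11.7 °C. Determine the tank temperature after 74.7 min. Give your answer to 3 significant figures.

24.8 °C

First-law balance (no shaft work): M c_p dT/dt = ṁ c_p (T_in − T) + 27.7.
τ = M/ṁ = 34.652 min; T_ss = T_in + Q̇/(ṁ c_p) = 26.4 + 27.7/(73.3·4.19) = 26.490 °C.
This is linear first-order; T(t) = T_ss + (T₀ − T_ss) e^(−t/τ).
T(74.7) = 26.490 + (-14.790)·e^(−74.7/34.652) = 26.490 + (-14.790)·0.11582 = 24.777 °C.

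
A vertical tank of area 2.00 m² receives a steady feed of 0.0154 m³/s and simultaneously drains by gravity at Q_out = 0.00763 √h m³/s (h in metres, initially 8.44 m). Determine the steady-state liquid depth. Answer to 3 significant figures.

A dh/dt = Q_in − 0.00763 √h. Steady state requires inflow = outflow:
Q_in = 0.00763 √h_ss ⇒ √h_ss = 0.0154/0.00763 = 2.0183.
h_ss = 2.0183² = 4.0737 m. (Since h₀ = 8.44 m > h_ss, the level will fall toward this value.)

4.07 m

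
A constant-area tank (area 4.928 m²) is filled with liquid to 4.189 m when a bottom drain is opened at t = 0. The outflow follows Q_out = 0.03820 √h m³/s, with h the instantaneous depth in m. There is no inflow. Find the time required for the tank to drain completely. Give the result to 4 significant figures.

528.1 s

With no inflow, A dh/dt = −0.03820 √h.
This is separable: 2 d(√h)/dt = −0.03820/A, so √h = √h₀ − (0.03820/(2A)) t.
Set h = 0: 2√h₀ = (0.03820/A) t_empty ⇒ t_empty = 2A√h₀/0.03820.
t_empty = 2·4.928·√4.189/0.03820 = 9.85600·2.04670/0.03820 = 528.071 s.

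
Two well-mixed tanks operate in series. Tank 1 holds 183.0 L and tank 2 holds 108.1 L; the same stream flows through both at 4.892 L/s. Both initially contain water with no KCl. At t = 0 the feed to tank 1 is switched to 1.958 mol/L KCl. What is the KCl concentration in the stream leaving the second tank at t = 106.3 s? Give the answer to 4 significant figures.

Each tank obeys Vᵢ dCᵢ/dt = Q(Cᵢ₋₁ − Cᵢ), so τᵢ = Vᵢ/Q.
τ₁ = 183.0/4.892 = 37.4080 s; τ₂ = 108.1/4.892 = 22.0973 s.
Solving the cascade with C₁(0)=C₂(0)=0 gives C₂(t) = C_in[1 − (τ₁ e^(−t/τ₁) − τ₂ e^(−t/τ₂))/(τ₁ − τ₂)].
At t = 106.3: e^(−t/τ₁) = 0.0583301, e^(−t/τ₂) = 0.00814344.
C₂ = 1.958·[1 − (37.4080·0.0583301 − 22.0973·0.00814344)/(15.3107)] = 1.958·0.869238 = 1.70197 mol/L.

1.702 mol/L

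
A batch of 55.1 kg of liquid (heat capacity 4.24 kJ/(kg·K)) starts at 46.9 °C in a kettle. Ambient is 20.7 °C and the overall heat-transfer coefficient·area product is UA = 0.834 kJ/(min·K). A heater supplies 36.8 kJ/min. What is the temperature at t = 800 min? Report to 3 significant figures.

Lumped-capacitance energy balance: M c_p dT/dt = UA(T_amb − T) + Q̇.
dT/dt = (T_ss − T)/τ with T_ss = T_amb + Q̇/UA = 20.7 + 36.8/0.834 = 64.825 °C, τ = M c_p/UA = 55.1·4.24/0.834 = 280.12 min.
Solution: T(t) = T_ss + (T₀ − T_ss) e^(−t/τ).
T(800) = 64.825 + (-17.925)·0.057506 = 63.794 °C.

63.8 °C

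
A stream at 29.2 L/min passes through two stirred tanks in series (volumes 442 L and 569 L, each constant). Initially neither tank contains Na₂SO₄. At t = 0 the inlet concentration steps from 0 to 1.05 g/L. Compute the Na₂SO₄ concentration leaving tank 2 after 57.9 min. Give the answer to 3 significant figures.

Each tank obeys Vᵢ dCᵢ/dt = Q(Cᵢ₋₁ − Cᵢ), so τᵢ = Vᵢ/Q.
τ₁ = 442/29.2 = 15.137 min; τ₂ = 569/29.2 = 19.486 min.
Solving the cascade with C₁(0)=C₂(0)=0 gives C₂(t) = C_in[1 − (τ₁ e^(−t/τ₁) − τ₂ e^(−t/τ₂))/(τ₁ − τ₂)].
At t = 57.9: e^(−t/τ₁) = 0.021817, e^(−t/τ₂) = 0.051236.
C₂ = 1.05·[1 − (15.137·0.021817 − 19.486·0.051236)/(-4.3493)] = 1.05·0.84638 = 0.88870 g/L.

0.889 g/L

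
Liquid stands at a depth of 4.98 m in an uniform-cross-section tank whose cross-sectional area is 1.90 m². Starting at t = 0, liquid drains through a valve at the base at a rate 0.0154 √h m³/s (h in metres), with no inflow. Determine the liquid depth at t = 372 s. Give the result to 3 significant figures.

0.524 m

Unsteady balance on liquid volume: A dh/dt = −0.0154 √h.
Separate and integrate: 2(√h − √h₀) = −(0.0154/A) t.
√h = √4.98 − 0.0154·372/(2·1.90) = 2.2316 − 1.5076 = 0.72401.
h = 0.72401² = 0.52419 m.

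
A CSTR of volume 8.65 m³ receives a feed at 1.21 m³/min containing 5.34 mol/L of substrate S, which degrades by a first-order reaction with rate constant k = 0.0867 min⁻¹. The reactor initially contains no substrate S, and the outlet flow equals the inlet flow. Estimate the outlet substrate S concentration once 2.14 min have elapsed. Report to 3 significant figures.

1.27 mol/L

Accumulation = in − out − consumed: V dC/dt = Q C_in − Q C − k V C.
This is linear with rate a = Q/V + k = 0.22658 min⁻¹.
C_ss = Q C_in/(Q + kV) = 3.2967 mol/L; C(t) = C_ss + (C₀ − C_ss) e^(−a t).
C(2.14) = 3.2967 + (-3.2967)·e^(−0.22658·2.14) = 3.2967 + (-3.2967)·0.61576 = 1.2667 mol/L.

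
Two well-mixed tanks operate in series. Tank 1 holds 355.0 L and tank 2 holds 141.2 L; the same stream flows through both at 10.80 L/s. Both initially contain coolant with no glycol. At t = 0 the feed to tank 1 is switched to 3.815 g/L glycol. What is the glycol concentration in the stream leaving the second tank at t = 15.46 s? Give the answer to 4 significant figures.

0.6295 g/L

Time constants: τᵢ = Vᵢ/Q for each well-mixed tank.
τ₁ = 355.0/10.80 = 32.8704 s; τ₂ = 141.2/10.80 = 13.0741 s.
Tank 1: C₁ = C_in(1 − e^(−t/τ₁)). Tank 2 (τ₁ ≠ τ₂): C₂ = C_in[1 − (τ₁ e^(−t/τ₁) − τ₂ e^(−t/τ₂))/(τ₁ − τ₂)].
At t = 15.46: e^(−t/τ₁) = 0.624795, e^(−t/τ₂) = 0.306514.
C₂ = 3.815·[1 − (32.8704·0.624795 − 13.0741·0.306514)/(19.7963)] = 3.815·0.165003 = 0.629487 g/L.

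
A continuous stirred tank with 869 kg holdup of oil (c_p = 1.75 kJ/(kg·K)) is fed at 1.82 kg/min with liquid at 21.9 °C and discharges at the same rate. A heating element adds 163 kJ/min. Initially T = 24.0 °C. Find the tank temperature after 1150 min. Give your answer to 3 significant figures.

Heat balance on the well-mixed liquid: M c_p dT/dt = ṁ c_p (T_in − T) + 163.
τ = M/ṁ = 477.47 min; T_ss = T_in + Q̇/(ṁ c_p) = 21.9 + 163/(1.82·1.75) = 73.077 °C.
T approaches T_ss exponentially: T(t) = T_ss + (T₀ − T_ss) e^(−t/τ).
T(1150) = 73.077 + (-49.077)·e^(−1150/477.47) = 73.077 + (-49.077)·0.089949 = 68.663 °C.

68.7 °C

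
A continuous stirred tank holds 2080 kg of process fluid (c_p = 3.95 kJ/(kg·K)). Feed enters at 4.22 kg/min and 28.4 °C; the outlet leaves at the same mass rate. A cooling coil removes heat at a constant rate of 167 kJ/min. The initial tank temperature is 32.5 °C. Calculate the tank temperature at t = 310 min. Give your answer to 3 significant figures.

25.9 °C

M c_p dT/dt = ṁ c_p (T_in − T) − Q̇.
τ = M/ṁ = 492.89 min; T_ss = T_in − Q̇/(ṁ c_p) = 28.4 − 167/(4.22·3.95) = 18.381 °C.
This is linear first-order; T(t) = T_ss + (T₀ − T_ss) e^(−t/τ).
T(310) = 18.381 + (14.119)·e^(−310/492.89) = 18.381 + (14.119)·0.53316 = 25.909 °C.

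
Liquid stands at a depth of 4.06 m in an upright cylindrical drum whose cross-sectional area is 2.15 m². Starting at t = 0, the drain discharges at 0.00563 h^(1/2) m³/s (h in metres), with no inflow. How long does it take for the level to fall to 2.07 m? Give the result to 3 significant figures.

440 s

With no inflow, A dh/dt = −0.00563 √h.
This is separable: 2 d(√h)/dt = −0.00563/A, so √h = √h₀ − (0.00563/(2A)) t.
t = 2A(√h₀ − √h)/0.00563 = 2·2.15·(√4.06 − √2.07)/0.00563
  = 4.3000 × (2.0149 − 1.4387) / 0.00563 = 440.08 s.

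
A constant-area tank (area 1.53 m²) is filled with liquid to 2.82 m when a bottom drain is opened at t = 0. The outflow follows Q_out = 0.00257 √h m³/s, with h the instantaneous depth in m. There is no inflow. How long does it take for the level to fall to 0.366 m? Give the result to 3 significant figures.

1280 s

Unsteady balance on liquid volume: A dh/dt = −0.00257 √h.
This is separable: 2 d(√h)/dt = −0.00257/A, so √h = √h₀ − (0.00257/(2A)) t.
t = 2A(√h₀ − √h)/0.00257 = 2·1.53·(√2.82 − √0.366)/0.00257
  = 3.0600 × (1.6793 − 0.60498) / 0.00257 = 1279.1 s.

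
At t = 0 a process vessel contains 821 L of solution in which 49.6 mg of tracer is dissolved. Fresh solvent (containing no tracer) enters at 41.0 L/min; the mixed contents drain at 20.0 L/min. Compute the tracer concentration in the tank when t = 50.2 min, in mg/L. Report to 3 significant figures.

Total volume: dV/dt = Q_in − Q_out = 21.000 L/min, so V(t) = 821 + 21.000 t and V(50.2) = 1875.2 L.
No tracer enters, so dm/dt = −Q_out · (m/V).
Separate: dm/m = −Q_out dt/V(t) ⇒ ln(m/m₀) = −(Q_out/(Q_in−Q_out)) ln(V/V₀).
m = m₀ (V₀/V)^(Q_out/(Q_in−Q_out)) = 49.6 × (821/1875.2)^(0.95238) = 22.587 mg.
C = m/V = 22.587/1875.2 = 0.012045 mg/L.

0.0120 mg/L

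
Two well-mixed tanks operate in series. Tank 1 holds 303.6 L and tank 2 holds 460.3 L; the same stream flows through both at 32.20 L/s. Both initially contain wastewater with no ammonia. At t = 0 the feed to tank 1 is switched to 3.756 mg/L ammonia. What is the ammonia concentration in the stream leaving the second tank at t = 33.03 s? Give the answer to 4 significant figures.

Species balance on tank i: dCᵢ/dt = (Cᵢ₋₁ − Cᵢ)/τᵢ with τᵢ = Vᵢ/Q.
τ₁ = 303.6/32.20 = 9.42857 s; τ₂ = 460.3/32.20 = 14.2950 s.
Tank 1: C₁ = C_in(1 − e^(−t/τ₁)). Tank 2 (τ₁ ≠ τ₂): C₂ = C_in[1 − (τ₁ e^(−t/τ₁) − τ₂ e^(−t/τ₂))/(τ₁ − τ₂)].
At t = 33.03: e^(−t/τ₁) = 0.0301015, e^(−t/τ₂) = 0.0992024.
C₂ = 3.756·[1 − (9.42857·0.0301015 − 14.2950·0.0992024)/(-4.86646)] = 3.756·0.766917 = 2.88054 mg/L.

2.881 mg/L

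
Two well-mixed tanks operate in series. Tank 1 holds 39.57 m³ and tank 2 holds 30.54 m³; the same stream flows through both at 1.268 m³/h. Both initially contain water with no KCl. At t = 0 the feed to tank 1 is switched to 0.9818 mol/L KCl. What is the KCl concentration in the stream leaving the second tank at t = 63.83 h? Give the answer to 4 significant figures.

Species balance on tank i: dCᵢ/dt = (Cᵢ₋₁ − Cᵢ)/τᵢ with τᵢ = Vᵢ/Q.
τ₁ = 39.57/1.268 = 31.2066 h; τ₂ = 30.54/1.268 = 24.0852 h.
Solving the cascade with C₁(0)=C₂(0)=0 gives C₂(t) = C_in[1 − (τ₁ e^(−t/τ₁) − τ₂ e^(−t/τ₂))/(τ₁ − τ₂)].
At t = 63.83: e^(−t/τ₁) = 0.129329, e^(−t/τ₂) = 0.0706386.
C₂ = 0.9818·[1 − (31.2066·0.129329 − 24.0852·0.0706386)/(7.12145)] = 0.9818·0.672179 = 0.659945 mol/L.

0.6599 mol/L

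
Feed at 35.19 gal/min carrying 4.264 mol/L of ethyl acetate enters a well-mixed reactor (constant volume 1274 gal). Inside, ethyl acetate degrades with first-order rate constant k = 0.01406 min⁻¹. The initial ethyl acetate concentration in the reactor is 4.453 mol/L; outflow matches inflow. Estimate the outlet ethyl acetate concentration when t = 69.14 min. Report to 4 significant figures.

Accumulation = in − out − consumed: V dC/dt = Q C_in − Q C − k V C.
dC/dt = (Q/V) C_in − (Q/V + k) C; effective rate a = Q/V + k = 0.0276217 + 0.01406 = 0.0416817 min⁻¹.
C_ss = Q C_in/(Q + kV) = 2.82567 mol/L; C(t) = C_ss + (C₀ − C_ss) e^(−a t).
C(69.14) = 2.82567 + (1.62733)·e^(−0.0416817·69.14) = 2.82567 + (1.62733)·0.0560299 = 2.91685 mol/L.

2.917 mol/L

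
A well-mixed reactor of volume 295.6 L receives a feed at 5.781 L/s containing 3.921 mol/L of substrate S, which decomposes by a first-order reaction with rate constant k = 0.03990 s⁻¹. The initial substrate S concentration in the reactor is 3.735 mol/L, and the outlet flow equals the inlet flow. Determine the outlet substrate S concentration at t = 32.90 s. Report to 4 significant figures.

1.635 mol/L

Species balance: V dC/dt = Q C_in − Q C − k V C.
This is linear with rate a = Q/V + k = 0.0594568 s⁻¹.
C_ss = Q C_in/(Q + kV) = 1.28971 mol/L; C(t) = C_ss + (C₀ − C_ss) e^(−a t).
C(32.90) = 1.28971 + (2.44529)·e^(−0.0594568·32.90) = 1.28971 + (2.44529)·0.141405 = 1.63549 mol/L.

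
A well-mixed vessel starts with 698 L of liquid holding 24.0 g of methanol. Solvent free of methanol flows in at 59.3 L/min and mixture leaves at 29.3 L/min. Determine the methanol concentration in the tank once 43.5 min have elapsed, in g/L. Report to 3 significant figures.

0.00428 g/L

Total volume: dV/dt = Q_in − Q_out = 30.000 L/min, so V(t) = 698 + 30.000 t and V(43.5) = 2003.0 L.
No methanol enters, so dm/dt = −Q_out · (m/V).
dm/m = −Q_out dt/(V₀ + 30.000 t); integrating gives ln(m/m₀) = −(Q_out/(Q_in−Q_out)) ln(V/V₀).
m = m₀ (V₀/V)^(Q_out/(Q_in−Q_out)) = 24.0 × (698/2003.0)^(0.97667) = 8.5717 g.
C = m/V = 8.5717/2003.0 = 0.0042794 g/L.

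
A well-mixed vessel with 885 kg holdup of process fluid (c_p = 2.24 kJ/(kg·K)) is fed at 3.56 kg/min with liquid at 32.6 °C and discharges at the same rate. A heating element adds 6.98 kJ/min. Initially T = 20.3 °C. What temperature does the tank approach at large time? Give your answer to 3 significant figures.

33.5 °C

Heat balance on the well-mixed liquid: M c_p dT/dt = ṁ c_p (T_in − T) + 6.98.
At steady state dT/dt = 0 ⇒ T_ss = T_in + Q̇/(ṁ c_p) = 32.6 + 6.98/(3.56·2.24) = 33.475 °C.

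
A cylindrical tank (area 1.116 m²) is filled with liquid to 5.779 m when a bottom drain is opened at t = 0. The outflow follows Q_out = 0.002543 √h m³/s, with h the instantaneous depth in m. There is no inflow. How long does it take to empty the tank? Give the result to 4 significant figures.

2110 s

A dh/dt = −Q_out = −0.002543 √h.
∫ h^(−1/2) dh = −(0.002543/A) ∫ dt, giving 2√h = 2√h₀ − (0.002543/A) t.
Tank is empty when √h = 0: t_empty = 2A√h₀/0.002543.
t_empty = 2·1.116·√5.779/0.002543 = 2.23200·2.40396/0.002543 = 2109.96 s.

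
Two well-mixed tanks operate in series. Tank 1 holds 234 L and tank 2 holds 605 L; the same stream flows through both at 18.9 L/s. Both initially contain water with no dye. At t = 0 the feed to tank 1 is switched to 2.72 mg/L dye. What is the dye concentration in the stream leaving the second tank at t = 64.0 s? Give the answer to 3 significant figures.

Each tank obeys Vᵢ dCᵢ/dt = Q(Cᵢ₋₁ − Cᵢ), so τᵢ = Vᵢ/Q.
τ₁ = 234/18.9 = 12.381 s; τ₂ = 605/18.9 = 32.011 s.
Solving the cascade with C₁(0)=C₂(0)=0 gives C₂(t) = C_in[1 − (τ₁ e^(−t/τ₁) − τ₂ e^(−t/τ₂))/(τ₁ − τ₂)].
At t = 64.0: e^(−t/τ₁) = 0.0056889, e^(−t/τ₂) = 0.13542.
C₂ = 2.72·[1 − (12.381·0.0056889 − 32.011·0.13542)/(-19.630)] = 2.72·0.78275 = 2.1291 mg/L.

2.13 mg/L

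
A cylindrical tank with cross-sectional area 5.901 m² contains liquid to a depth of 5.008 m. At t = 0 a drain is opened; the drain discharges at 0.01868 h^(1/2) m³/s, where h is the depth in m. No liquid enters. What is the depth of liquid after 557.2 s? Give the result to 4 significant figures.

Unsteady balance on liquid volume: A dh/dt = −0.01868 √h.
∫ h^(−1/2) dh = −(0.01868/A) ∫ dt, giving 2√h = 2√h₀ − (0.01868/A) t.
√h = √5.008 − 0.01868·557.2/(2·5.901) = 2.23786 − 0.881926 = 1.35593.
h = 1.35593² = 1.83855 m.

1.839 m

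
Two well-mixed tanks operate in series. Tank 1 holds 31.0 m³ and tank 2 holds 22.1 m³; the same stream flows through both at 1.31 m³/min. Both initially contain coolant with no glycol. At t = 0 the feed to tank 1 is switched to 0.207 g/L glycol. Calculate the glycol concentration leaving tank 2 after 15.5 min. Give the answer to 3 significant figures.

Each tank obeys Vᵢ dCᵢ/dt = Q(Cᵢ₋₁ − Cᵢ), so τᵢ = Vᵢ/Q.
τ₁ = 31.0/1.31 = 23.664 min; τ₂ = 22.1/1.31 = 16.870 min.
Solving the cascade with C₁(0)=C₂(0)=0 gives C₂(t) = C_in[1 − (τ₁ e^(−t/τ₁) − τ₂ e^(−t/τ₂))/(τ₁ − τ₂)].
At t = 15.5: e^(−t/τ₁) = 0.51944, e^(−t/τ₂) = 0.39901.
C₂ = 0.207·[1 − (23.664·0.51944 − 16.870·0.39901)/(6.7939)] = 0.207·0.18150 = 0.037570 g/L.

0.0376 g/L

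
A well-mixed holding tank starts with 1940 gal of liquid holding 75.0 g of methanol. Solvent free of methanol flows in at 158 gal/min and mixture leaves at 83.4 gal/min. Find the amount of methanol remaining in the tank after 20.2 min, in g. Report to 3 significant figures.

39.4 g

Let m(t) be the amount of methanol. Volume: V(t) = V₀ + (Q_in − Q_out) t = 1940 + 74.600 t; V(20.2) = 3446.9 gal.
No methanol enters, so dm/dt = −Q_out · (m/V).
Separate: dm/m = −Q_out dt/V(t) ⇒ ln(m/m₀) = −(Q_out/(Q_in−Q_out)) ln(V/V₀).
m = m₀ (V₀/V)^(Q_out/(Q_in−Q_out)) = 75.0 × (1940/3446.9)^(1.1180) = 39.444 g.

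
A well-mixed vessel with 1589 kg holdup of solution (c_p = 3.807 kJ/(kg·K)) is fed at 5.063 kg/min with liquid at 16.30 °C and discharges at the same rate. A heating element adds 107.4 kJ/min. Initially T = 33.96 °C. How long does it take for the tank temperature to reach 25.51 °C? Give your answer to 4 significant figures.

M c_p dT/dt = ṁ c_p (T_in − T) + Q̇.
τ = M/ṁ = 313.846 min; T_ss = T_in + Q̇/(ṁ c_p) = 21.8720 °C.
T(t) = T_ss + (T₀ − T_ss) e^(−t/τ). Set T = 25.51:
e^(−t/τ) = (25.51 − 21.8720)/(33.96 − 21.8720) = 0.300958
t = −313.846 · ln(0.300958) = 376.861 min.

376.9 min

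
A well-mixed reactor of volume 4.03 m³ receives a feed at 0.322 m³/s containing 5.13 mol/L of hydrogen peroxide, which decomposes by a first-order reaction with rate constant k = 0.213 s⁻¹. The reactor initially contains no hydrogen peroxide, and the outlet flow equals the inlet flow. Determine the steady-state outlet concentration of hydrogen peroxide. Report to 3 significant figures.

Accumulation = in − out − consumed: V dC/dt = Q C_in − Q C − k V C.
At steady state: 0 = Q C_in − (Q + kV) C_ss, so C_ss = Q C_in/(Q + kV).
C_ss = 0.322·5.13/(0.322 + 0.213·4.03) = 1.6519/1.1804 = 1.3994 mol/L.

1.40 mol/L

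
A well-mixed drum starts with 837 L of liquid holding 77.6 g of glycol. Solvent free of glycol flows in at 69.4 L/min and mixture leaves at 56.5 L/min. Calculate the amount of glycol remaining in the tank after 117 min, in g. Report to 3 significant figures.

Total volume: dV/dt = Q_in − Q_out = 12.900 L/min, so V(t) = 837 + 12.900 t and V(117) = 2346.3 L.
No glycol enters, so dm/dt = −Q_out · (m/V).
dm/m = −Q_out dt/(V₀ + 12.900 t); integrating gives ln(m/m₀) = −(Q_out/(Q_in−Q_out)) ln(V/V₀).
m = m₀ (V₀/V)^(Q_out/(Q_in−Q_out)) = 77.6 × (837/2346.3)^(4.3798) = 0.84955 g.

0.850 g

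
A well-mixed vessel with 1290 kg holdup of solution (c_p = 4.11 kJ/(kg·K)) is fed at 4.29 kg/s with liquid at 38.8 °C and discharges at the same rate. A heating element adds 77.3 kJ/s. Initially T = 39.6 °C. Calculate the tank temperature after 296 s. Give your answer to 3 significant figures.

41.8 °C

Unsteady energy balance on the tank contents: M c_p dT/dt = ṁ c_p (T_in − T) + 77.3.
τ = M/ṁ = 300.70 s; T_ss = T_in + Q̇/(ṁ c_p) = 38.8 + 77.3/(4.29·4.11) = 43.184 °C.
Integrating: T(t) = T_ss + (T₀ − T_ss) e^(−t/τ).
T(296) = 43.184 + (-3.5841)·e^(−296/300.70) = 43.184 + (-3.5841)·0.37367 = 41.845 °C.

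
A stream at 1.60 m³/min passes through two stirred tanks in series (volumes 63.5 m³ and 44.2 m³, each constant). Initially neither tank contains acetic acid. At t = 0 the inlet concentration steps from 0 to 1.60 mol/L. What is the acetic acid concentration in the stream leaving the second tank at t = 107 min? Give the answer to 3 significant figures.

1.32 mol/L

Species balance on tank i: dCᵢ/dt = (Cᵢ₋₁ − Cᵢ)/τᵢ with τᵢ = Vᵢ/Q.
τ₁ = 63.5/1.60 = 39.688 min; τ₂ = 44.2/1.60 = 27.625 min.
Tank 1: C₁ = C_in(1 − e^(−t/τ₁)). Tank 2 (τ₁ ≠ τ₂): C₂ = C_in[1 − (τ₁ e^(−t/τ₁) − τ₂ e^(−t/τ₂))/(τ₁ − τ₂)].
At t = 107: e^(−t/τ₁) = 0.067471, e^(−t/τ₂) = 0.020790.
C₂ = 1.60·[1 − (39.688·0.067471 − 27.625·0.020790)/(12.062)] = 1.60·0.82562 = 1.3210 mol/L.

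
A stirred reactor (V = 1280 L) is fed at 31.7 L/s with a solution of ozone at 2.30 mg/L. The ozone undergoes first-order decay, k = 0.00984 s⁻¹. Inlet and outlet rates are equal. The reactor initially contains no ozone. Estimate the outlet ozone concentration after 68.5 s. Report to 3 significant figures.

1.49 mg/L

Species balance: V dC/dt = Q C_in − Q C − k V C.
dC/dt = (Q/V) C_in − (Q/V + k) C; effective rate a = Q/V + k = 0.024766 + 0.00984 = 0.034606 s⁻¹.
C_ss = Q C_in/(Q + kV) = 1.6460 mg/L; C(t) = C_ss + (C₀ − C_ss) e^(−a t).
C(68.5) = 1.6460 + (-1.6460)·e^(−0.034606·68.5) = 1.6460 + (-1.6460)·0.093435 = 1.4922 mg/L.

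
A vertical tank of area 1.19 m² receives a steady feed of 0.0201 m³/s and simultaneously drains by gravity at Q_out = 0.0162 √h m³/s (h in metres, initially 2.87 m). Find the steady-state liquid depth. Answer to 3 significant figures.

1.54 m

A dh/dt = Q_in − 0.0162 √h. Steady state requires inflow = outflow:
Q_in = 0.0162 √h_ss ⇒ √h_ss = 0.0201/0.0162 = 1.2407.
h_ss = 1.2407² = 1.5394 m. (Since h₀ = 2.87 m > h_ss, the level will fall toward this value.)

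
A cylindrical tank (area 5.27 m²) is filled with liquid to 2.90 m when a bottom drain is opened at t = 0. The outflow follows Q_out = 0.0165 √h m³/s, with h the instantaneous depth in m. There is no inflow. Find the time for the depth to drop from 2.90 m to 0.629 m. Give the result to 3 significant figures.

With no inflow, A dh/dt = −0.0165 √h.
Separate and integrate: 2(√h − √h₀) = −(0.0165/A) t.
t = 2A(√h₀ − √h)/0.0165 = 2·5.27·(√2.90 − √0.629)/0.0165
  = 10.540 × (1.7029 − 0.79310) / 0.0165 = 581.20 s.

581 s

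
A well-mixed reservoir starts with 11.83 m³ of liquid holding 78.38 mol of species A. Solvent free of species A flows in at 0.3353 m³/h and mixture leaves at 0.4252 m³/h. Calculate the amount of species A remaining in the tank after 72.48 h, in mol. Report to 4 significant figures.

1.780 mol

Total volume: dV/dt = Q_in − Q_out = -0.0899000 m³/h, so V(t) = 11.83 − 0.0899000 t and V(72.48) = 5.31405 m³.
Species balance (pure solvent in): dm/dt = −Q_out · m/V(t).
Separate: dm/m = −Q_out dt/V(t) ⇒ ln(m/m₀) = −(Q_out/(Q_in−Q_out)) ln(V/V₀).
m = m₀ (V₀/V)^(Q_out/(Q_in−Q_out)) = 78.38 × (11.83/5.31405)^(-4.72970) = 1.77973 mol.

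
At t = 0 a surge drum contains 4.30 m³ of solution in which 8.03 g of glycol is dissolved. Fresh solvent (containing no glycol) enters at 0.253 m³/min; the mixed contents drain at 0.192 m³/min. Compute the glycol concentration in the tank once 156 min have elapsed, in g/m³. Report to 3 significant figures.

0.0148 g/m³

Let m(t) be the amount of glycol. Volume: V(t) = V₀ + (Q_in − Q_out) t = 4.30 + 0.061000 t; V(156) = 13.816 m³.
Species balance (pure solvent in): dm/dt = −Q_out · m/V(t).
Separate: dm/m = −Q_out dt/V(t) ⇒ ln(m/m₀) = −(Q_out/(Q_in−Q_out)) ln(V/V₀).
m = m₀ (V₀/V)^(Q_out/(Q_in−Q_out)) = 8.03 × (4.30/13.816)^(3.1475) = 0.20379 g.
C = m/V = 0.20379/13.816 = 0.014750 g/m³.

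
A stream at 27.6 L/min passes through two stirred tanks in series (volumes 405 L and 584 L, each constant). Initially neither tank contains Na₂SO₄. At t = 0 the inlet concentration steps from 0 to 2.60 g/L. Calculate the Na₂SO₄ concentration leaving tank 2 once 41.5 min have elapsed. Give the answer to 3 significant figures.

1.75 g/L

Time constants: τᵢ = Vᵢ/Q for each well-mixed tank.
τ₁ = 405/27.6 = 14.674 min; τ₂ = 584/27.6 = 21.159 min.
Solving the cascade with C₁(0)=C₂(0)=0 gives C₂(t) = C_in[1 − (τ₁ e^(−t/τ₁) − τ₂ e^(−t/τ₂))/(τ₁ − τ₂)].
At t = 41.5: e^(−t/τ₁) = 0.059122, e^(−t/τ₂) = 0.14068.
C₂ = 2.60·[1 − (14.674·0.059122 − 21.159·0.14068)/(-6.4855)] = 2.60·0.67481 = 1.7545 g/L.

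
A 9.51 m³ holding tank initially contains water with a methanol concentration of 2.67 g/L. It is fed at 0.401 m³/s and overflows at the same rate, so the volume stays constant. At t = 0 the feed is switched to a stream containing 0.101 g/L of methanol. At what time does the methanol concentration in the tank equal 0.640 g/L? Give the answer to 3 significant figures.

Species balance: V dC/dt = Q(C_in − C) ⇒ τ = V/Q = 23.716 s.
C(t) = C_in + (C₀ − C_in) e^(−t/τ). Set C = 0.640 and solve for t:
e^(−t/τ) = (C − C_in)/(C₀ − C_in) = (0.640 − 0.101)/(2.67 − 0.101) = 0.20981
t = −τ ln(…) = 23.716 × 1.5616 = 37.033 s.

37.0 s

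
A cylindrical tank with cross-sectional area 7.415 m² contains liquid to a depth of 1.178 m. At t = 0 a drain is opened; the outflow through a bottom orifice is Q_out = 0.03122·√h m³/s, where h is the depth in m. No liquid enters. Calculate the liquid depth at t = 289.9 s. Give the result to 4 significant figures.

With no inflow, A dh/dt = −0.03122 √h.
This is separable: 2 d(√h)/dt = −0.03122/A, so √h = √h₀ − (0.03122/(2A)) t.
√h = √1.178 − 0.03122·289.9/(2·7.415) = 1.08536 − 0.610295 = 0.475062.
h = 0.475062² = 0.225684 m.

0.2257 m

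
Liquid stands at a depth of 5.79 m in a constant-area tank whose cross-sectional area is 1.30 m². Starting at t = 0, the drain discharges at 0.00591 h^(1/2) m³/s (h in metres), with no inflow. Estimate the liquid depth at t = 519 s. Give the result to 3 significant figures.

1.50 m

With no inflow, A dh/dt = −0.00591 √h.
Separate and integrate: 2(√h − √h₀) = −(0.00591/A) t.
√h = √5.79 − 0.00591·519/(2·1.30) = 2.4062 − 1.1797 = 1.2265.
h = 1.2265² = 1.5043 m.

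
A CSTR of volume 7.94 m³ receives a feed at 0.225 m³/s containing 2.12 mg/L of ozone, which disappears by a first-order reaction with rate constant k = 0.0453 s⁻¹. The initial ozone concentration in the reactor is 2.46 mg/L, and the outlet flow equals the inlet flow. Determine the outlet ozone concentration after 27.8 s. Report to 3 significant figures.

1.03 mg/L

Species balance: V dC/dt = Q C_in − Q C − k V C.
dC/dt = (Q/V) C_in − (Q/V + k) C; effective rate a = Q/V + k = 0.028338 + 0.0453 = 0.073638 s⁻¹.
C_ss = Q C_in/(Q + kV) = 0.81583 mg/L; C(t) = C_ss + (C₀ − C_ss) e^(−a t).
C(27.8) = 0.81583 + (1.6442)·e^(−0.073638·27.8) = 0.81583 + (1.6442)·0.12911 = 1.0281 mg/L.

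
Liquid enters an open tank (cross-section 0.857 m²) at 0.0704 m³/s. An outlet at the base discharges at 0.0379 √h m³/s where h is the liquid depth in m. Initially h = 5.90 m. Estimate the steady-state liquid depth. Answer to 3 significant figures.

Level balance: A dh/dt = 0.0704 − 0.0379 √h. Setting dh/dt = 0:
Q_in = 0.0379 √h_ss ⇒ √h_ss = 0.0704/0.0379 = 1.8575.
h_ss = 1.8575² = 3.4504 m. (Since h₀ = 5.90 m > h_ss, the level will fall toward this value.)

3.45 m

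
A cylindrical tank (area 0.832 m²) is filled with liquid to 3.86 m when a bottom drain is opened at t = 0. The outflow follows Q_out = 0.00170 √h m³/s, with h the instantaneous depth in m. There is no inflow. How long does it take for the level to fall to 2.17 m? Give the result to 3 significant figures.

481 s

Mass balance (ρ constant): A dh/dt = −0.00170 √h.
Separate and integrate: 2(√h − √h₀) = −(0.00170/A) t.
t = 2A(√h₀ − √h)/0.00170 = 2·0.832·(√3.86 − √2.17)/0.00170
  = 1.6640 × (1.9647 − 1.4731) / 0.00170 = 481.19 s.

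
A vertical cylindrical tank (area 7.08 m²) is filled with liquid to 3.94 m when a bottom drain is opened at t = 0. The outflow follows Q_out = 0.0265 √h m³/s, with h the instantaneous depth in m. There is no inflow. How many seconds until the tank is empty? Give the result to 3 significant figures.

1060 s

Mass balance (ρ constant): A dh/dt = −0.0265 √h.
This is separable: 2 d(√h)/dt = −0.0265/A, so √h = √h₀ − (0.0265/(2A)) t.
Tank is empty when √h = 0: t_empty = 2A√h₀/0.0265.
t_empty = 2·7.08·√3.94/0.0265 = 14.160·1.9849/0.0265 = 1060.6 s.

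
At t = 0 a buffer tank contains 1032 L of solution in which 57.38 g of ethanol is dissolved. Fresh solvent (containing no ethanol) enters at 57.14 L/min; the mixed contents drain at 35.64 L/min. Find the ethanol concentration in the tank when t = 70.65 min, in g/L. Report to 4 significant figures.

0.005018 g/L

Let m(t) be the amount of ethanol. Volume: V(t) = V₀ + (Q_in − Q_out) t = 1032 + 21.5000 t; V(70.65) = 2550.98 L.
Solute balance: dm/dt = 0 − Q_out C = −Q_out m/V(t).
Separate: dm/m = −Q_out dt/V(t) ⇒ ln(m/m₀) = −(Q_out/(Q_in−Q_out)) ln(V/V₀).
m = m₀ (V₀/V)^(Q_out/(Q_in−Q_out)) = 57.38 × (1032/2550.98)^(1.65767) = 12.8012 g.
C = m/V = 12.8012/2550.98 = 0.00501816 g/L.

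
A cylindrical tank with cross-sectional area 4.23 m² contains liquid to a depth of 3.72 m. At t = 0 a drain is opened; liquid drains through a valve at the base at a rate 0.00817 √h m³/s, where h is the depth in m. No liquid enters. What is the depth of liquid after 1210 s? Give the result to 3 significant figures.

With no inflow, A dh/dt = −0.00817 √h.
This is separable: 2 d(√h)/dt = −0.00817/A, so √h = √h₀ − (0.00817/(2A)) t.
√h = √3.72 − 0.00817·1210/(2·4.23) = 1.9287 − 1.1685 = 0.76021.
h = 0.76021² = 0.57792 m.

0.578 m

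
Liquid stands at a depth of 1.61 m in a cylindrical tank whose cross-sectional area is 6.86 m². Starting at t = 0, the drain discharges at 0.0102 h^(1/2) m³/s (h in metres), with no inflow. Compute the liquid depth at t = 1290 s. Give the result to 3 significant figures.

0.0960 m

Unsteady balance on liquid volume: A dh/dt = −0.0102 √h.
This is separable: 2 d(√h)/dt = −0.0102/A, so √h = √h₀ − (0.0102/(2A)) t.
√h = √1.61 − 0.0102·1290/(2·6.86) = 1.2689 − 0.95904 = 0.30982.
h = 0.30982² = 0.095988 m.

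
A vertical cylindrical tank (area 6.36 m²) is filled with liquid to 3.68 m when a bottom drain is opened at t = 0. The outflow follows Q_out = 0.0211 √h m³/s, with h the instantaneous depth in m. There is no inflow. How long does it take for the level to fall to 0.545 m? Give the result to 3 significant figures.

Accumulation of liquid (constant cross-section A): A dh/dt = −0.0211 √h.
∫ h^(−1/2) dh = −(0.0211/A) ∫ dt, giving 2√h = 2√h₀ − (0.0211/A) t.
t = 2A(√h₀ − √h)/0.0211 = 2·6.36·(√3.68 − √0.545)/0.0211
  = 12.720 × (1.9183 − 0.73824) / 0.0211 = 711.41 s.

711 s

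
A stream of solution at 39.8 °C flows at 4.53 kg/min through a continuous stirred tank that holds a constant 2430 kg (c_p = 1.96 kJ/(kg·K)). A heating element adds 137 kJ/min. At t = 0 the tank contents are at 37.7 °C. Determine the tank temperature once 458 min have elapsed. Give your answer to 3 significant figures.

M c_p dT/dt = ṁ c_p (T_in − T) + Q̇.
Rearrange: dT/dt = (T_ss − T)/τ with τ = M/ṁ = 536.42 min and T_ss = T_in + Q̇/(ṁ c_p) = 55.230 °C.
T approaches T_ss exponentially: T(t) = T_ss + (T₀ − T_ss) e^(−t/τ).
T(458) = 55.230 + (-17.530)·e^(−458/536.42) = 55.230 + (-17.530)·0.42579 = 47.766 °C.

47.8 °C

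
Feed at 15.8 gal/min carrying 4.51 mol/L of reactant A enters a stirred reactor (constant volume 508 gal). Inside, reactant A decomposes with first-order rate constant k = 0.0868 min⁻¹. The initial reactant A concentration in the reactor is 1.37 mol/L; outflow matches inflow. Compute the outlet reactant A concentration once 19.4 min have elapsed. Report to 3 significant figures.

1.21 mol/L

Species balance: V dC/dt = Q C_in − Q C − k V C.
dC/dt = (Q/V) C_in − (Q/V + k) C; effective rate a = Q/V + k = 0.031102 + 0.0868 = 0.11790 min⁻¹.
C_ss = Q C_in/(Q + kV) = 1.1897 mol/L; C(t) = C_ss + (C₀ − C_ss) e^(−a t).
C(19.4) = 1.1897 + (0.18027)·e^(−0.11790·19.4) = 1.1897 + (0.18027)·0.10154 = 1.2080 mol/L.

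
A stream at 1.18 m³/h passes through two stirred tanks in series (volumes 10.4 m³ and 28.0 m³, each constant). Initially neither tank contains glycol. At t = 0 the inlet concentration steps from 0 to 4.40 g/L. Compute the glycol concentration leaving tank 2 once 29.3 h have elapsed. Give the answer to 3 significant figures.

2.46 g/L

Each tank obeys Vᵢ dCᵢ/dt = Q(Cᵢ₋₁ − Cᵢ), so τᵢ = Vᵢ/Q.
τ₁ = 10.4/1.18 = 8.8136 h; τ₂ = 28.0/1.18 = 23.729 h.
Tank 1: C₁ = C_in(1 − e^(−t/τ₁)). Tank 2 (τ₁ ≠ τ₂): C₂ = C_in[1 − (τ₁ e^(−t/τ₁) − τ₂ e^(−t/τ₂))/(τ₁ − τ₂)].
At t = 29.3: e^(−t/τ₁) = 0.035993, e^(−t/τ₂) = 0.29090.
C₂ = 4.40·[1 − (8.8136·0.035993 − 23.729·0.29090)/(-14.915)] = 4.40·0.55848 = 2.4573 g/L.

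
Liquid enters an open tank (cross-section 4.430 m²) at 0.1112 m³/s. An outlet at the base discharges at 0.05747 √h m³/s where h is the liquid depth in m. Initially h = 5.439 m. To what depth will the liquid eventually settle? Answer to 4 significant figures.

Unsteady balance on liquid volume: A dh/dt = Q_in − 0.05747 √h. At steady state dh/dt = 0:
Q_in = 0.05747 √h_ss ⇒ √h_ss = 0.1112/0.05747 = 1.93492.
h_ss = 1.93492² = 3.74393 m. (Since h₀ = 5.439 m > h_ss, the level will fall toward this value.)

3.744 m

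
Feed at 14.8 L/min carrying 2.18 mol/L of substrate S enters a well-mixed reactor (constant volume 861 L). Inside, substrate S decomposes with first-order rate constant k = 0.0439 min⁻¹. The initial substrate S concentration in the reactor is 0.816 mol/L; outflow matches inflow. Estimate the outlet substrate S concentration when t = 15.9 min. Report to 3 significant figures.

0.690 mol/L

Accumulation = in − out − consumed: V dC/dt = Q C_in − Q C − k V C.
dC/dt = (Q/V) C_in − (Q/V + k) C; effective rate a = Q/V + k = 0.017189 + 0.0439 = 0.061089 min⁻¹.
C_ss = Q C_in/(Q + kV) = 0.61341 mol/L; C(t) = C_ss + (C₀ − C_ss) e^(−a t).
C(15.9) = 0.61341 + (0.20259)·e^(−0.061089·15.9) = 0.61341 + (0.20259)·0.37858 = 0.69011 mol/L.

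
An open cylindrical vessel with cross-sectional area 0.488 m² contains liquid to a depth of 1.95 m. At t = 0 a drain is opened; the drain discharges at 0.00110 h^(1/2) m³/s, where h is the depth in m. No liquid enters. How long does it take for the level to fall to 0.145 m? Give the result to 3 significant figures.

901 s

With no inflow, A dh/dt = −0.00110 √h.
This is separable: 2 d(√h)/dt = −0.00110/A, so √h = √h₀ − (0.00110/(2A)) t.
t = 2A(√h₀ − √h)/0.00110 = 2·0.488·(√1.95 − √0.145)/0.00110
  = 0.97600 × (1.3964 − 0.38079) / 0.00110 = 901.15 s.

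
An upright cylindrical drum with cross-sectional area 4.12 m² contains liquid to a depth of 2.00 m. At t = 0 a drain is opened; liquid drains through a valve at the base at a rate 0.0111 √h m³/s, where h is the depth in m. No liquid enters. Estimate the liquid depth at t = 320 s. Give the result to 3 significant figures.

Volume balance on the tank: A dh/dt = −0.0111 √h.
This is separable: 2 d(√h)/dt = −0.0111/A, so √h = √h₀ − (0.0111/(2A)) t.
√h = √2.00 − 0.0111·320/(2·4.12) = 1.4142 − 0.43107 = 0.98315.
h = 0.98315² = 0.96658 m.

0.967 m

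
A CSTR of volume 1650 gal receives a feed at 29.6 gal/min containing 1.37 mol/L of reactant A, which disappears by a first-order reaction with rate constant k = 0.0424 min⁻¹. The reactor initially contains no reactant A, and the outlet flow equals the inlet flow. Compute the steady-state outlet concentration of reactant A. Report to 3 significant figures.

0.407 mol/L

Accumulation = in − out − consumed: V dC/dt = Q C_in − Q C − k V C.
Steady state (dC/dt = 0): C_ss = Q C_in/(Q + kV) = C_in/(1 + kV/Q).
C_ss = 29.6·1.37/(29.6 + 0.0424·1650) = 40.552/99.560 = 0.40731 mol/L.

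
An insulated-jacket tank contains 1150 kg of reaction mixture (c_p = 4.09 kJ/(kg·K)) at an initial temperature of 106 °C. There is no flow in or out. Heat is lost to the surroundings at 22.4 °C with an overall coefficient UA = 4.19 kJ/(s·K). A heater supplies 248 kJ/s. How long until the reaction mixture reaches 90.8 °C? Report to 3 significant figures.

1090 s

M c_p dT/dt = −UA(T − T_amb) + Q̇.
τ = M c_p/UA = 1122.6 s; T_ss = T_amb + Q̇/UA = 22.4 + 248/4.19 = 81.589 °C.
T(t) = T_ss + (T₀ − T_ss)e^(−t/τ); set T = 90.8:
t = −τ ln[(T − T_ss)/(T₀ − T_ss)] = −1122.6 · ln(0.37734) = 1094.0 s.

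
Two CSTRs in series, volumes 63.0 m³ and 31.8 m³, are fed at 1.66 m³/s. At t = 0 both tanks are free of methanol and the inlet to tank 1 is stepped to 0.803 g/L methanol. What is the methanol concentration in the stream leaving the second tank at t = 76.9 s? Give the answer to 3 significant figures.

0.604 g/L

Each tank obeys Vᵢ dCᵢ/dt = Q(Cᵢ₋₁ − Cᵢ), so τᵢ = Vᵢ/Q.
τ₁ = 63.0/1.66 = 37.952 s; τ₂ = 31.8/1.66 = 19.157 s.
Solving the cascade with C₁(0)=C₂(0)=0 gives C₂(t) = C_in[1 − (τ₁ e^(−t/τ₁) − τ₂ e^(−t/τ₂))/(τ₁ − τ₂)].
At t = 76.9: e^(−t/τ₁) = 0.13183, e^(−t/τ₂) = 0.018056.
C₂ = 0.803·[1 − (37.952·0.13183 − 19.157·0.018056)/(18.795)] = 0.803·0.75221 = 0.60403 g/L.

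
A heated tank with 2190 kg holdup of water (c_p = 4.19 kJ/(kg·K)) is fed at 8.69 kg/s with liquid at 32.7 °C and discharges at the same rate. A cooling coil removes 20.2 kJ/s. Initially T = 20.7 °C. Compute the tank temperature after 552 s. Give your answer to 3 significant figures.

M c_p dT/dt = ṁ c_p (T_in − T) − Q̇.
Rearrange: dT/dt = (T_ss − T)/τ with τ = M/ṁ = 252.01 s and T_ss = T_in − Q̇/(ṁ c_p) = 32.145 °C.
This is linear first-order; T(t) = T_ss + (T₀ − T_ss) e^(−t/τ).
T(552) = 32.145 + (-11.445)·e^(−552/252.01) = 32.145 + (-11.445)·0.11188 = 30.865 °C.

30.9 °C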